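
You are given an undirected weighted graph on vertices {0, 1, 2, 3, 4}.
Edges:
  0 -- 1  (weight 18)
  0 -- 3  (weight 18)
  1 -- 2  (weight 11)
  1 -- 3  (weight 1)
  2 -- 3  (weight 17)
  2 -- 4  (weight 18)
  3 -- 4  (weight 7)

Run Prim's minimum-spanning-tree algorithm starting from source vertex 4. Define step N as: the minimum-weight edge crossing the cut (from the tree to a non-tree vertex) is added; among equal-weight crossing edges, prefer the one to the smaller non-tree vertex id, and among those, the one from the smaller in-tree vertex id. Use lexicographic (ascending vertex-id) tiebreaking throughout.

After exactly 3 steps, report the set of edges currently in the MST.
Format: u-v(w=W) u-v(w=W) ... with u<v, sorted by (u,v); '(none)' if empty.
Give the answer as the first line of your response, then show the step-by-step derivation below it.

1-2(w=11) 1-3(w=1) 3-4(w=7)

step 1: add edge 3-4 (w=7); MST = {3-4(w=7)}
step 2: add edge 1-3 (w=1); MST = {1-3(w=1) 3-4(w=7)}
step 3: add edge 1-2 (w=11); MST = {1-2(w=11) 1-3(w=1) 3-4(w=7)}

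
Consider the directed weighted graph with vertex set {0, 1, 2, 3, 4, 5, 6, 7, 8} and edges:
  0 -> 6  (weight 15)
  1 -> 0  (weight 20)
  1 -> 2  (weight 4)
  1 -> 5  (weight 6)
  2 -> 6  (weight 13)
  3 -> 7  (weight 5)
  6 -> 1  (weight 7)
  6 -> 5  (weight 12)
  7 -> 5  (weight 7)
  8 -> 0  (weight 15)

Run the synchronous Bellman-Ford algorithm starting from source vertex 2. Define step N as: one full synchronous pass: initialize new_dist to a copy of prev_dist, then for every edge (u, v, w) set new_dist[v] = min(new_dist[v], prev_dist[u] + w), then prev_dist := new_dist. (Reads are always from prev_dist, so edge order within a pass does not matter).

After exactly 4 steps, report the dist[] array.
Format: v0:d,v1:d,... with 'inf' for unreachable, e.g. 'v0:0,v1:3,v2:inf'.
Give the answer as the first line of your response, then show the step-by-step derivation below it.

v0:40,v1:20,v2:0,v3:inf,v4:inf,v5:25,v6:13,v7:inf,v8:inf

step 1: dist = v0:inf,v1:inf,v2:0,v3:inf,v4:inf,v5:inf,v6:13,v7:inf,v8:inf
step 2: dist = v0:inf,v1:20,v2:0,v3:inf,v4:inf,v5:25,v6:13,v7:inf,v8:inf
step 3: dist = v0:40,v1:20,v2:0,v3:inf,v4:inf,v5:25,v6:13,v7:inf,v8:inf
step 4: dist = v0:40,v1:20,v2:0,v3:inf,v4:inf,v5:25,v6:13,v7:inf,v8:inf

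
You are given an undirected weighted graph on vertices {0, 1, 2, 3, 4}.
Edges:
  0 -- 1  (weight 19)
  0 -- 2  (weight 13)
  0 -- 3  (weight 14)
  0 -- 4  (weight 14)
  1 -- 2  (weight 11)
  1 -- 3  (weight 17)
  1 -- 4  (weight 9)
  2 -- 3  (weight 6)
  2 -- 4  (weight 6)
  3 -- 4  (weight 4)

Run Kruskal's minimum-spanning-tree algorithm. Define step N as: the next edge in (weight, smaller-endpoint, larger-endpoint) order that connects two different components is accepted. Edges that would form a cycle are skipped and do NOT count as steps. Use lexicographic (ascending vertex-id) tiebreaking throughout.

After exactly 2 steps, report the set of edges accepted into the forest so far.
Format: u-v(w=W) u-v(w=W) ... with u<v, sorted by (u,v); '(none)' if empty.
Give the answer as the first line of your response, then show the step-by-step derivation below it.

2-3(w=6) 3-4(w=4)

step 1: add edge 3-4 (w=4); MST = {3-4(w=4)}
step 2: add edge 2-3 (w=6); MST = {2-3(w=6) 3-4(w=4)}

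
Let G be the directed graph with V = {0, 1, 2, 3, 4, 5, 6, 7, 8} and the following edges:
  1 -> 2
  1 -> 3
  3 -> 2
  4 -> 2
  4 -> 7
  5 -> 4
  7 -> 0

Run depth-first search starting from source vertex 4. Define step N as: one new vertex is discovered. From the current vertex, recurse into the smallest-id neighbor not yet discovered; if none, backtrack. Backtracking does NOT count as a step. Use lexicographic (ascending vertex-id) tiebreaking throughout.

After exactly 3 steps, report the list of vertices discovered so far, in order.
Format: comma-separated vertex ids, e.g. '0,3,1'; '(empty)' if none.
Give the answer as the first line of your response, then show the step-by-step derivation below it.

4,2,7

step 1: discover 4; path=4; order=4
step 2: discover 2; path=4>2; order=4,2
step 3: discover 7; path=4>7; order=4,2,7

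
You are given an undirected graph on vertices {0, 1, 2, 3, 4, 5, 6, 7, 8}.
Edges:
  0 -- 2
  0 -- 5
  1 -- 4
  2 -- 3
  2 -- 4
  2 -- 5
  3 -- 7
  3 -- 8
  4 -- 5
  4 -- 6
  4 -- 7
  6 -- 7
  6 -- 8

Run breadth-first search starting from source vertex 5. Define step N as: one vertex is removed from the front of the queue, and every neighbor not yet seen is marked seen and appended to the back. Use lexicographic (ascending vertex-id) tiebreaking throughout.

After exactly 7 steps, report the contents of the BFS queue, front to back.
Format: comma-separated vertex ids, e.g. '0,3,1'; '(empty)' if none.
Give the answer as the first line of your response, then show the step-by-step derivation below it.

7,8

step 1: dequeue 5; queue=[0,2,4]; order=5
step 2: dequeue 0; queue=[2,4]; order=5,0
step 3: dequeue 2; queue=[4,3]; order=5,0,2
step 4: dequeue 4; queue=[3,1,6,7]; order=5,0,2,4
step 5: dequeue 3; queue=[1,6,7,8]; order=5,0,2,4,3
step 6: dequeue 1; queue=[6,7,8]; order=5,0,2,4,3,1
step 7: dequeue 6; queue=[7,8]; order=5,0,2,4,3,1,6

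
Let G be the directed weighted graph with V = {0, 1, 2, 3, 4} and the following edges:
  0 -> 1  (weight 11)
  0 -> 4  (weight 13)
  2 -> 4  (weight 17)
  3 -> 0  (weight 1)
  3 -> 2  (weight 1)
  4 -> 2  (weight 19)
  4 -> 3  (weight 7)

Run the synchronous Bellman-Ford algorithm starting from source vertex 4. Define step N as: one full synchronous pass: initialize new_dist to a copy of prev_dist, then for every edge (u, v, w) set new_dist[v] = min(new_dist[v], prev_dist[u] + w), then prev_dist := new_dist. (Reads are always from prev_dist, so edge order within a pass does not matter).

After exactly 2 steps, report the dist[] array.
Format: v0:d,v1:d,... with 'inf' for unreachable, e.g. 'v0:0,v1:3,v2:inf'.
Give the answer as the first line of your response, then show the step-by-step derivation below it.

v0:8,v1:inf,v2:8,v3:7,v4:0

step 1: dist = v0:inf,v1:inf,v2:19,v3:7,v4:0
step 2: dist = v0:8,v1:inf,v2:8,v3:7,v4:0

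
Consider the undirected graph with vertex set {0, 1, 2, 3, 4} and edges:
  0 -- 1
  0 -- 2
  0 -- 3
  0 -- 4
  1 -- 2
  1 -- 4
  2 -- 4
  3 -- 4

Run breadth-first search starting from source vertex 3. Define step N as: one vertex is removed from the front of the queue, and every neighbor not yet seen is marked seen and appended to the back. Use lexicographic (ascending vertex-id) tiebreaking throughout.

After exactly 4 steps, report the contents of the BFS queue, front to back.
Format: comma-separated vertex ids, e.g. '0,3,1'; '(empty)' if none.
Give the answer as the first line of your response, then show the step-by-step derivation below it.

2

step 1: dequeue 3; queue=[0,4]; order=3
step 2: dequeue 0; queue=[4,1,2]; order=3,0
step 3: dequeue 4; queue=[1,2]; order=3,0,4
step 4: dequeue 1; queue=[2]; order=3,0,4,1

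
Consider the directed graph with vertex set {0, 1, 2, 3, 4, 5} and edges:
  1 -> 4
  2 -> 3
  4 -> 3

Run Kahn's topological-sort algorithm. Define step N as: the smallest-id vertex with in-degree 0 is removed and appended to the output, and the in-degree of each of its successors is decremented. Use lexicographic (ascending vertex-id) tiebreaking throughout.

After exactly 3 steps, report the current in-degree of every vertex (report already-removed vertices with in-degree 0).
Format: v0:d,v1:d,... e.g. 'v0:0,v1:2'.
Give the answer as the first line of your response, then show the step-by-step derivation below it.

v0:0,v1:0,v2:0,v3:1,v4:0,v5:0

step 1: output 0; order=[0]; indeg=(0,0,0,2,1,0)
step 2: output 1; order=[0,1]; indeg=(0,0,0,2,0,0)
step 3: output 2; order=[0,1,2]; indeg=(0,0,0,1,0,0)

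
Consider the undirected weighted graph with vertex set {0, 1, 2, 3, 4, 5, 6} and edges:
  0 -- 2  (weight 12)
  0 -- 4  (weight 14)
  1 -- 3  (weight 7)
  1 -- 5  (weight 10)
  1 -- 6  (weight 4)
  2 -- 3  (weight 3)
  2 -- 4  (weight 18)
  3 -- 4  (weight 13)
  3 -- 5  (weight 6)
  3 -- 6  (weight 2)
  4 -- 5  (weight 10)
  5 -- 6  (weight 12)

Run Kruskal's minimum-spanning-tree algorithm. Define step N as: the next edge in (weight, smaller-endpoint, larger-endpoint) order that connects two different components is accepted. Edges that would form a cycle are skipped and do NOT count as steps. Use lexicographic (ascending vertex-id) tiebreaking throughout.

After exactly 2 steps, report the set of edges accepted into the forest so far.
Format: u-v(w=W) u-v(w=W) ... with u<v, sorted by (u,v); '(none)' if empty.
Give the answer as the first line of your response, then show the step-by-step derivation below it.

2-3(w=3) 3-6(w=2)

step 1: add edge 3-6 (w=2); MST = {3-6(w=2)}
step 2: add edge 2-3 (w=3); MST = {2-3(w=3) 3-6(w=2)}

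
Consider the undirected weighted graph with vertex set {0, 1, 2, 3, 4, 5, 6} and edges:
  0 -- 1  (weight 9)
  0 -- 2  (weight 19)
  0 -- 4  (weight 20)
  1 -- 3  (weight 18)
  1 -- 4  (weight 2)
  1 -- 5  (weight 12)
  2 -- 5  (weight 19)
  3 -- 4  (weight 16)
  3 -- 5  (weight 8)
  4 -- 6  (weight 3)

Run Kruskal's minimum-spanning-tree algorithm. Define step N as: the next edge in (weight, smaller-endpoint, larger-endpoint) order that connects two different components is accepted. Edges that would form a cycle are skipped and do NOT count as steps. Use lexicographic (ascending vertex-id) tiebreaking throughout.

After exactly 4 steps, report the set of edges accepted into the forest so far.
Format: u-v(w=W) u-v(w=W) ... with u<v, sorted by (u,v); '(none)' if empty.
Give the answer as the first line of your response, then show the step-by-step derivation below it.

0-1(w=9) 1-4(w=2) 3-5(w=8) 4-6(w=3)

step 1: add edge 1-4 (w=2); MST = {1-4(w=2)}
step 2: add edge 4-6 (w=3); MST = {1-4(w=2) 4-6(w=3)}
step 3: add edge 3-5 (w=8); MST = {1-4(w=2) 3-5(w=8) 4-6(w=3)}
step 4: add edge 0-1 (w=9); MST = {0-1(w=9) 1-4(w=2) 3-5(w=8) 4-6(w=3)}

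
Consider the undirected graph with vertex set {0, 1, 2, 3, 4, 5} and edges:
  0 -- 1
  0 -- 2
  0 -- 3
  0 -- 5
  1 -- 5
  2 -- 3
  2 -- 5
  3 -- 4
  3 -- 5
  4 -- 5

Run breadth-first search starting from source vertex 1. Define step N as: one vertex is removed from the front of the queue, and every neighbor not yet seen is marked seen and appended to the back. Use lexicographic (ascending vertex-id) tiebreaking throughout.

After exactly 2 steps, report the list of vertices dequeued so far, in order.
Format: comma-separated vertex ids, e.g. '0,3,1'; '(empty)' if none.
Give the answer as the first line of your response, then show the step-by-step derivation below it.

1,0

step 1: dequeue 1; queue=[0,5]; order=1
step 2: dequeue 0; queue=[5,2,3]; order=1,0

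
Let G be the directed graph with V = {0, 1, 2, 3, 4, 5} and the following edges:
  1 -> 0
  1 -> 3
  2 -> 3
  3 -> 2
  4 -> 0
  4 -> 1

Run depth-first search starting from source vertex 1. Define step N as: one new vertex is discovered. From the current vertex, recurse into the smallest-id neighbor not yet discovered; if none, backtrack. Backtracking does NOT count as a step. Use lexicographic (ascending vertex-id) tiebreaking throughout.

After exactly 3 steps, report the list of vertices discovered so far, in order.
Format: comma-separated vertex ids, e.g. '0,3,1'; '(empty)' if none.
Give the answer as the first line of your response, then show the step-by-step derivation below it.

1,0,3

step 1: discover 1; path=1; order=1
step 2: discover 0; path=1>0; order=1,0
step 3: discover 3; path=1>3; order=1,0,3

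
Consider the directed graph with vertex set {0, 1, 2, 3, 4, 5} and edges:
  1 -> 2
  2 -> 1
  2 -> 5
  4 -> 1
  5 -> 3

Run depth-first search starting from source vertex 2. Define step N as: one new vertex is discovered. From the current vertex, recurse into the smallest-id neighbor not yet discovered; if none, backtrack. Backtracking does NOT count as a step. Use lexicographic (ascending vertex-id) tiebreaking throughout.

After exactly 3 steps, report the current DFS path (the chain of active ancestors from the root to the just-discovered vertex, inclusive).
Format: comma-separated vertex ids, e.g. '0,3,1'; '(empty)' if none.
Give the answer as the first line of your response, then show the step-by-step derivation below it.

2,5

step 1: discover 2; path=2; order=2
step 2: discover 1; path=2>1; order=2,1
step 3: discover 5; path=2>5; order=2,1,5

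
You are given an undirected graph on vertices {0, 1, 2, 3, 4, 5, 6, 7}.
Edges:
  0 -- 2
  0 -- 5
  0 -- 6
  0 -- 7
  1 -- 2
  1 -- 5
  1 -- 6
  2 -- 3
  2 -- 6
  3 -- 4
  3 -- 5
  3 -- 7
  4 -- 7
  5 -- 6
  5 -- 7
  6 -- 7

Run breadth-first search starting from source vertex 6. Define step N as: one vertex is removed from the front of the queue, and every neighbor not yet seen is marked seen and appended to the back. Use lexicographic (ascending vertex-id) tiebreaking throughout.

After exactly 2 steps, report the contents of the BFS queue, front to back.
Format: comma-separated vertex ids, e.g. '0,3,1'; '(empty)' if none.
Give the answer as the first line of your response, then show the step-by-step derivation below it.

1,2,5,7

step 1: dequeue 6; queue=[0,1,2,5,7]; order=6
step 2: dequeue 0; queue=[1,2,5,7]; order=6,0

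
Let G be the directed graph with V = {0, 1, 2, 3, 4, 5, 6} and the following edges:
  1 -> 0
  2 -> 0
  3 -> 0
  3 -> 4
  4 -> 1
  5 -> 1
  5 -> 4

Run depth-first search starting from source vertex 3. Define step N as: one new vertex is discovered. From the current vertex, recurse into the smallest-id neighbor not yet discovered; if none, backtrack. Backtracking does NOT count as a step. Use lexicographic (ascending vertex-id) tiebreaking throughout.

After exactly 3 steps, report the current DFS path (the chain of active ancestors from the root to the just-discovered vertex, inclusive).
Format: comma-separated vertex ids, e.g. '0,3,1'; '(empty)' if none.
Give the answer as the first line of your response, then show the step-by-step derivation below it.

3,4

step 1: discover 3; path=3; order=3
step 2: discover 0; path=3>0; order=3,0
step 3: discover 4; path=3>4; order=3,0,4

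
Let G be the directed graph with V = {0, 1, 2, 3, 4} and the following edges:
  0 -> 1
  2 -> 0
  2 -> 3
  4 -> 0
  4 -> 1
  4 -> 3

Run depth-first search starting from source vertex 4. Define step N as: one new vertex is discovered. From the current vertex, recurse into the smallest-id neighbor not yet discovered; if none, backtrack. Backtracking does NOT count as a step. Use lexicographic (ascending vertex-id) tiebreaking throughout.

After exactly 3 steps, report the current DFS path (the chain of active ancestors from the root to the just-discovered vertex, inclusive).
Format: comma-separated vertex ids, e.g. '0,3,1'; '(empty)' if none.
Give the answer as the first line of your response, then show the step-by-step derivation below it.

4,0,1

step 1: discover 4; path=4; order=4
step 2: discover 0; path=4>0; order=4,0
step 3: discover 1; path=4>0>1; order=4,0,1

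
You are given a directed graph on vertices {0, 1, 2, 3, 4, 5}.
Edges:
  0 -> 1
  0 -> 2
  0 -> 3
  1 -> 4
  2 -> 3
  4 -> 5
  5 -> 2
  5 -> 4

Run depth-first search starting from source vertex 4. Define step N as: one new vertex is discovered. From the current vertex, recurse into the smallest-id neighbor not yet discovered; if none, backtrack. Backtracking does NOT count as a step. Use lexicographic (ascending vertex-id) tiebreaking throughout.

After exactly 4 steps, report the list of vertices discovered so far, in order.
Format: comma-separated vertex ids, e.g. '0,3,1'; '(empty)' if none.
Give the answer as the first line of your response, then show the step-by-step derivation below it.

4,5,2,3

step 1: discover 4; path=4; order=4
step 2: discover 5; path=4>5; order=4,5
step 3: discover 2; path=4>5>2; order=4,5,2
step 4: discover 3; path=4>5>2>3; order=4,5,2,3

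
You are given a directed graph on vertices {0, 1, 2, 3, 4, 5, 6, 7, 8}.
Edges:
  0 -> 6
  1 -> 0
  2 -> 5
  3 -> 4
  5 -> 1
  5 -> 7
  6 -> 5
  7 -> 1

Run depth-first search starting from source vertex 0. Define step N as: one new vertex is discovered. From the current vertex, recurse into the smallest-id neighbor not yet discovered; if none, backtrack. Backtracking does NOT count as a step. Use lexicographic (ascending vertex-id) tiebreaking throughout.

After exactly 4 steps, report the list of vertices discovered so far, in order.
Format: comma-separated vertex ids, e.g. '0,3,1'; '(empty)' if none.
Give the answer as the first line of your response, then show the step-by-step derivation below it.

0,6,5,1

step 1: discover 0; path=0; order=0
step 2: discover 6; path=0>6; order=0,6
step 3: discover 5; path=0>6>5; order=0,6,5
step 4: discover 1; path=0>6>5>1; order=0,6,5,1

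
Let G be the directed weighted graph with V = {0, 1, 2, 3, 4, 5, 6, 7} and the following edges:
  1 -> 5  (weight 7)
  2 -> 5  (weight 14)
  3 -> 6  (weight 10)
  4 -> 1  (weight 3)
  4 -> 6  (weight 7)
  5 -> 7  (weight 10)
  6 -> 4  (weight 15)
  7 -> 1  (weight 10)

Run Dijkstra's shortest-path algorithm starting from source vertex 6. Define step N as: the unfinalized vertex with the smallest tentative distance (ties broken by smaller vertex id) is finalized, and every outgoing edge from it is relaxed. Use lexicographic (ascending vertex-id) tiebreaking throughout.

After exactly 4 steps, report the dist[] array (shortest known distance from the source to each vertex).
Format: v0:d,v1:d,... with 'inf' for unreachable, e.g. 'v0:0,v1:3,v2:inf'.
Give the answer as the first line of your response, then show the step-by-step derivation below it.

v0:inf,v1:18,v2:inf,v3:inf,v4:15,v5:25,v6:0,v7:35

step 1: dist = v0:inf,v1:inf,v2:inf,v3:inf,v4:15,v5:inf,v6:0,v7:inf
step 2: dist = v0:inf,v1:18,v2:inf,v3:inf,v4:15,v5:inf,v6:0,v7:inf
step 3: dist = v0:inf,v1:18,v2:inf,v3:inf,v4:15,v5:25,v6:0,v7:inf
step 4: dist = v0:inf,v1:18,v2:inf,v3:inf,v4:15,v5:25,v6:0,v7:35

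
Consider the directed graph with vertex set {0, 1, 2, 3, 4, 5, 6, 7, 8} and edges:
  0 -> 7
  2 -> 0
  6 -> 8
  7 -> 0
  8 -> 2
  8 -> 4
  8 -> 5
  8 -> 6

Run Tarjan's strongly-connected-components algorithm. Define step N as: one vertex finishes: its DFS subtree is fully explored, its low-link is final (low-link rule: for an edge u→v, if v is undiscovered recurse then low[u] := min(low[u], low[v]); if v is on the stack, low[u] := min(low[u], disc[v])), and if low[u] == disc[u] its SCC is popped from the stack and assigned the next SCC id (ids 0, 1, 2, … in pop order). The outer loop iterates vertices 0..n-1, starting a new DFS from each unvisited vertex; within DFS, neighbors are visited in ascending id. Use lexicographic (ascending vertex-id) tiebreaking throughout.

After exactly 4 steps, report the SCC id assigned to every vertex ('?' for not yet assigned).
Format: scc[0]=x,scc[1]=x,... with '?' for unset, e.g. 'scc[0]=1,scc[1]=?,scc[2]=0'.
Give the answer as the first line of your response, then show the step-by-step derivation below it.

scc[0]=0,scc[1]=1,scc[2]=2,scc[3]=?,scc[4]=?,scc[5]=?,scc[6]=?,scc[7]=0,scc[8]=?

step 1: low=(low[0]=0,low[1]=?,low[2]=?,low[3]=?,low[4]=?,low[5]=?,low[6]=?,low[7]=0,low[8]=?); scc=(scc[0]=?,scc[1]=?,scc[2]=?,scc[3]=?,scc[4]=?,scc[5]=?,scc[6]=?,scc[7]=?,scc[8]=?)
step 2: low=(low[0]=0,low[1]=?,low[2]=?,low[3]=?,low[4]=?,low[5]=?,low[6]=?,low[7]=0,low[8]=?); scc=(scc[0]=0,scc[1]=?,scc[2]=?,scc[3]=?,scc[4]=?,scc[5]=?,scc[6]=?,scc[7]=0,scc[8]=?)
step 3: low=(low[0]=0,low[1]=2,low[2]=?,low[3]=?,low[4]=?,low[5]=?,low[6]=?,low[7]=0,low[8]=?); scc=(scc[0]=0,scc[1]=1,scc[2]=?,scc[3]=?,scc[4]=?,scc[5]=?,scc[6]=?,scc[7]=0,scc[8]=?)
step 4: low=(low[0]=0,low[1]=2,low[2]=3,low[3]=?,low[4]=?,low[5]=?,low[6]=?,low[7]=0,low[8]=?); scc=(scc[0]=0,scc[1]=1,scc[2]=2,scc[3]=?,scc[4]=?,scc[5]=?,scc[6]=?,scc[7]=0,scc[8]=?)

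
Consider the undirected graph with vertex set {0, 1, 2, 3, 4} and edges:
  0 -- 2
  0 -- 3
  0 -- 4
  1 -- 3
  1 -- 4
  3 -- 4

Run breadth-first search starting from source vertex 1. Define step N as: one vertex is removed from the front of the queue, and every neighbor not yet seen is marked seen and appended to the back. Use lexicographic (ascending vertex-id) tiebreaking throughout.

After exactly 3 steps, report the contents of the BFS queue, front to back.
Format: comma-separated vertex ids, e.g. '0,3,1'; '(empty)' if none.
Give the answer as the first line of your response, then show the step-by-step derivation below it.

0

step 1: dequeue 1; queue=[3,4]; order=1
step 2: dequeue 3; queue=[4,0]; order=1,3
step 3: dequeue 4; queue=[0]; order=1,3,4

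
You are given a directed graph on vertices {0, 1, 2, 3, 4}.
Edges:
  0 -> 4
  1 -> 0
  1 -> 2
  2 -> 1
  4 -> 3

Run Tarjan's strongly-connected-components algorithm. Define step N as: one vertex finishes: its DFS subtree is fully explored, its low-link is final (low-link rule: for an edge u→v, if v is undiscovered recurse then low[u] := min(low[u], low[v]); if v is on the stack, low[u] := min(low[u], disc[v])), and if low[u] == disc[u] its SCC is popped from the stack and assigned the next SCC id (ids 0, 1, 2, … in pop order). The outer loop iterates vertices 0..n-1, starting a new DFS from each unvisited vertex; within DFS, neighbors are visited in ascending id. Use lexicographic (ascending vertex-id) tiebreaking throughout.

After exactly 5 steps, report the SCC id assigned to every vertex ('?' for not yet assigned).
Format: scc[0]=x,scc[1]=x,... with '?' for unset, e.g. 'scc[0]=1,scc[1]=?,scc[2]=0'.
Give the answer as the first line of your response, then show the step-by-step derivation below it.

scc[0]=2,scc[1]=3,scc[2]=3,scc[3]=0,scc[4]=1

step 1: low=(low[0]=0,low[1]=?,low[2]=?,low[3]=2,low[4]=1); scc=(scc[0]=?,scc[1]=?,scc[2]=?,scc[3]=0,scc[4]=?)
step 2: low=(low[0]=0,low[1]=?,low[2]=?,low[3]=2,low[4]=1); scc=(scc[0]=?,scc[1]=?,scc[2]=?,scc[3]=0,scc[4]=1)
step 3: low=(low[0]=0,low[1]=?,low[2]=?,low[3]=2,low[4]=1); scc=(scc[0]=2,scc[1]=?,scc[2]=?,scc[3]=0,scc[4]=1)
step 4: low=(low[0]=0,low[1]=3,low[2]=3,low[3]=2,low[4]=1); scc=(scc[0]=2,scc[1]=?,scc[2]=?,scc[3]=0,scc[4]=1)
step 5: low=(low[0]=0,low[1]=3,low[2]=3,low[3]=2,low[4]=1); scc=(scc[0]=2,scc[1]=3,scc[2]=3,scc[3]=0,scc[4]=1)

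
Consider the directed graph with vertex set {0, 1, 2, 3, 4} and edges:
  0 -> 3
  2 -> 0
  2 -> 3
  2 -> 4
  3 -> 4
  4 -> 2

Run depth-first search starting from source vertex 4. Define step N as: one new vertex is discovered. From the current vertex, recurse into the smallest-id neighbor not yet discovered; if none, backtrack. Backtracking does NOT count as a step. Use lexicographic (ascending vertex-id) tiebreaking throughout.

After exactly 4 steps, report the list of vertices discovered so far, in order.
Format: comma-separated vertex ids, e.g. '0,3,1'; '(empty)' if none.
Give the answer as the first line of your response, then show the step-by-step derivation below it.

4,2,0,3

step 1: discover 4; path=4; order=4
step 2: discover 2; path=4>2; order=4,2
step 3: discover 0; path=4>2>0; order=4,2,0
step 4: discover 3; path=4>2>0>3; order=4,2,0,3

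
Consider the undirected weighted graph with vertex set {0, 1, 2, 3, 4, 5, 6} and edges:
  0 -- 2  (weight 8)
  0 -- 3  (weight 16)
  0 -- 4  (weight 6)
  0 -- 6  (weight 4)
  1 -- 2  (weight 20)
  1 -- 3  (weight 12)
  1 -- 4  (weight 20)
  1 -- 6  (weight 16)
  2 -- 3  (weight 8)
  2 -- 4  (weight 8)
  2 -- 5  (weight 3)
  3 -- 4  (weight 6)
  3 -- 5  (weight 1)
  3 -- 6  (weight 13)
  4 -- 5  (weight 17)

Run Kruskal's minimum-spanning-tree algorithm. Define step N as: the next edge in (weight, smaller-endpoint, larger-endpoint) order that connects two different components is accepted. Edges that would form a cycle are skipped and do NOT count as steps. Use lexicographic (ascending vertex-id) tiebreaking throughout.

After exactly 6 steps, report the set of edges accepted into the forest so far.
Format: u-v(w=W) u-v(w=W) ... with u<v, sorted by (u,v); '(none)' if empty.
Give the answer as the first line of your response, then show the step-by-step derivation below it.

0-4(w=6) 0-6(w=4) 1-3(w=12) 2-5(w=3) 3-4(w=6) 3-5(w=1)

step 1: add edge 3-5 (w=1); MST = {3-5(w=1)}
step 2: add edge 2-5 (w=3); MST = {2-5(w=3) 3-5(w=1)}
step 3: add edge 0-6 (w=4); MST = {0-6(w=4) 2-5(w=3) 3-5(w=1)}
step 4: add edge 0-4 (w=6); MST = {0-4(w=6) 0-6(w=4) 2-5(w=3) 3-5(w=1)}
step 5: add edge 3-4 (w=6); MST = {0-4(w=6) 0-6(w=4) 2-5(w=3) 3-4(w=6) 3-5(w=1)}
step 6: add edge 1-3 (w=12); MST = {0-4(w=6) 0-6(w=4) 1-3(w=12) 2-5(w=3) 3-4(w=6) 3-5(w=1)}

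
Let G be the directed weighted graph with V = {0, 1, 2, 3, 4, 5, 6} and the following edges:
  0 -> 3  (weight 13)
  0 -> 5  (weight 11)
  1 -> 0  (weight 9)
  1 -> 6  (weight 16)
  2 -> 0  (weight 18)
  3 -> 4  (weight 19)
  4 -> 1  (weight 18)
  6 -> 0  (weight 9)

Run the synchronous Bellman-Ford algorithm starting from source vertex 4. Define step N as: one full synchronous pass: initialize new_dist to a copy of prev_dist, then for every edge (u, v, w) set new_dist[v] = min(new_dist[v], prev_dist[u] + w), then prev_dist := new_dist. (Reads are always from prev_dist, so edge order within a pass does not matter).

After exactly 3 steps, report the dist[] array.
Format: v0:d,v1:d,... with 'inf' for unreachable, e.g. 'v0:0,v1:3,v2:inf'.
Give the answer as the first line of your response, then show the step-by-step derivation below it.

v0:27,v1:18,v2:inf,v3:40,v4:0,v5:38,v6:34

step 1: dist = v0:inf,v1:18,v2:inf,v3:inf,v4:0,v5:inf,v6:inf
step 2: dist = v0:27,v1:18,v2:inf,v3:inf,v4:0,v5:inf,v6:34
step 3: dist = v0:27,v1:18,v2:inf,v3:40,v4:0,v5:38,v6:34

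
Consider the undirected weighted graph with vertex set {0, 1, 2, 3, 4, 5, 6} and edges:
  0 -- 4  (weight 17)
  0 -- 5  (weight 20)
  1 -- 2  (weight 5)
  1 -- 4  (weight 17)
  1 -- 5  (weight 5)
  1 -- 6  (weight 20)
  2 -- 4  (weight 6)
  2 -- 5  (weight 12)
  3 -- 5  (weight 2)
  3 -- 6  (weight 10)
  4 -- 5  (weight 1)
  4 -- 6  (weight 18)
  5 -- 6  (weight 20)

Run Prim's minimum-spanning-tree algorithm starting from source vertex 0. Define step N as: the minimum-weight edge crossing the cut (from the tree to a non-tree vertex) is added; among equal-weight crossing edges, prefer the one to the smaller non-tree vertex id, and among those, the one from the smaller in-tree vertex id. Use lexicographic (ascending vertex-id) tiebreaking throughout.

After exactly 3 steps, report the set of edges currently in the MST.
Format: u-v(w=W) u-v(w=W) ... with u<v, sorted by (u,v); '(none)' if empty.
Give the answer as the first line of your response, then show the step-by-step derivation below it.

0-4(w=17) 3-5(w=2) 4-5(w=1)

step 1: add edge 0-4 (w=17); MST = {0-4(w=17)}
step 2: add edge 4-5 (w=1); MST = {0-4(w=17) 4-5(w=1)}
step 3: add edge 3-5 (w=2); MST = {0-4(w=17) 3-5(w=2) 4-5(w=1)}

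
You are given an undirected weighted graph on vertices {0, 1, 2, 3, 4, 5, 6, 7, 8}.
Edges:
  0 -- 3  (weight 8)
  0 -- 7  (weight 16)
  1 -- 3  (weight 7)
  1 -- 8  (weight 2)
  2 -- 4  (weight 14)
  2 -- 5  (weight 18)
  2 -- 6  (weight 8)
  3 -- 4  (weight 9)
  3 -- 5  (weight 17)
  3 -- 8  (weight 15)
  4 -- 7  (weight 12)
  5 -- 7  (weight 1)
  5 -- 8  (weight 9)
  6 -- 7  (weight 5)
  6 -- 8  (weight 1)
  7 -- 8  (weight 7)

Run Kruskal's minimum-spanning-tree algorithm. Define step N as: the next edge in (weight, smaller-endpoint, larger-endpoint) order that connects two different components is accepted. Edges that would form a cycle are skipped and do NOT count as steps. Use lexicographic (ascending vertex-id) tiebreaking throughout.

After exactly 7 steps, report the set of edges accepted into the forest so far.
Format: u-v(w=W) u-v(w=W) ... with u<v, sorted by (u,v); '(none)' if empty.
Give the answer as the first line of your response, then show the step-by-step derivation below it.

0-3(w=8) 1-3(w=7) 1-8(w=2) 2-6(w=8) 5-7(w=1) 6-7(w=5) 6-8(w=1)

step 1: add edge 5-7 (w=1); MST = {5-7(w=1)}
step 2: add edge 6-8 (w=1); MST = {5-7(w=1) 6-8(w=1)}
step 3: add edge 1-8 (w=2); MST = {1-8(w=2) 5-7(w=1) 6-8(w=1)}
step 4: add edge 6-7 (w=5); MST = {1-8(w=2) 5-7(w=1) 6-7(w=5) 6-8(w=1)}
step 5: add edge 1-3 (w=7); MST = {1-3(w=7) 1-8(w=2) 5-7(w=1) 6-7(w=5) 6-8(w=1)}
step 6: add edge 0-3 (w=8); MST = {0-3(w=8) 1-3(w=7) 1-8(w=2) 5-7(w=1) 6-7(w=5) 6-8(w=1)}
step 7: add edge 2-6 (w=8); MST = {0-3(w=8) 1-3(w=7) 1-8(w=2) 2-6(w=8) 5-7(w=1) 6-7(w=5) 6-8(w=1)}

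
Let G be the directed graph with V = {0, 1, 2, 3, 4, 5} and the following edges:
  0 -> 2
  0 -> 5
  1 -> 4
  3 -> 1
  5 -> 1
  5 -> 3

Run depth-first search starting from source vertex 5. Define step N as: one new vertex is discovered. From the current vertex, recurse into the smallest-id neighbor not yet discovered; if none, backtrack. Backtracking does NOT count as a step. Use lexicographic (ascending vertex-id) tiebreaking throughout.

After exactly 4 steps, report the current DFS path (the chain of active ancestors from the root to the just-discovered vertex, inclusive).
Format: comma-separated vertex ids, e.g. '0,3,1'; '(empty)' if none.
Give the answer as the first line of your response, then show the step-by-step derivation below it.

5,3

step 1: discover 5; path=5; order=5
step 2: discover 1; path=5>1; order=5,1
step 3: discover 4; path=5>1>4; order=5,1,4
step 4: discover 3; path=5>3; order=5,1,4,3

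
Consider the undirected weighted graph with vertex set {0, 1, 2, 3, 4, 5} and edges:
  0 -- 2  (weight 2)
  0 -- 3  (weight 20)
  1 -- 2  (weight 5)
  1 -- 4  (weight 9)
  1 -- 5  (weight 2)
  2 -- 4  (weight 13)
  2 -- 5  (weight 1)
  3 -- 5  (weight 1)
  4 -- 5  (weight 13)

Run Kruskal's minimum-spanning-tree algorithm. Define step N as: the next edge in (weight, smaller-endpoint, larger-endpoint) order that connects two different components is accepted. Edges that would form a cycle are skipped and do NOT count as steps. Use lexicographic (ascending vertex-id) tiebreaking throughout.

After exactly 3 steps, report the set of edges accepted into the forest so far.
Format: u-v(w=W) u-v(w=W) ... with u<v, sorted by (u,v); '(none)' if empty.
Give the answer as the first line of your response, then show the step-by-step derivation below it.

0-2(w=2) 2-5(w=1) 3-5(w=1)

step 1: add edge 2-5 (w=1); MST = {2-5(w=1)}
step 2: add edge 3-5 (w=1); MST = {2-5(w=1) 3-5(w=1)}
step 3: add edge 0-2 (w=2); MST = {0-2(w=2) 2-5(w=1) 3-5(w=1)}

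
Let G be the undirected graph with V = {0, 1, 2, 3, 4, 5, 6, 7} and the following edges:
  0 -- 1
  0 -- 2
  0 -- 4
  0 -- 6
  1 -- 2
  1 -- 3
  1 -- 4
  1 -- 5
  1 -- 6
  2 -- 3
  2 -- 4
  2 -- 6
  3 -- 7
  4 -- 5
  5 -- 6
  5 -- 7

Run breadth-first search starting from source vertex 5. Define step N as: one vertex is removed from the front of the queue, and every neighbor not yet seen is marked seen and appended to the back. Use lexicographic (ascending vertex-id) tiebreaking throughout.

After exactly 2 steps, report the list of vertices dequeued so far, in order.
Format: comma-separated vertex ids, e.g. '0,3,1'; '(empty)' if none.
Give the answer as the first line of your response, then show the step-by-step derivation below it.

5,1

step 1: dequeue 5; queue=[1,4,6,7]; order=5
step 2: dequeue 1; queue=[4,6,7,0,2,3]; order=5,1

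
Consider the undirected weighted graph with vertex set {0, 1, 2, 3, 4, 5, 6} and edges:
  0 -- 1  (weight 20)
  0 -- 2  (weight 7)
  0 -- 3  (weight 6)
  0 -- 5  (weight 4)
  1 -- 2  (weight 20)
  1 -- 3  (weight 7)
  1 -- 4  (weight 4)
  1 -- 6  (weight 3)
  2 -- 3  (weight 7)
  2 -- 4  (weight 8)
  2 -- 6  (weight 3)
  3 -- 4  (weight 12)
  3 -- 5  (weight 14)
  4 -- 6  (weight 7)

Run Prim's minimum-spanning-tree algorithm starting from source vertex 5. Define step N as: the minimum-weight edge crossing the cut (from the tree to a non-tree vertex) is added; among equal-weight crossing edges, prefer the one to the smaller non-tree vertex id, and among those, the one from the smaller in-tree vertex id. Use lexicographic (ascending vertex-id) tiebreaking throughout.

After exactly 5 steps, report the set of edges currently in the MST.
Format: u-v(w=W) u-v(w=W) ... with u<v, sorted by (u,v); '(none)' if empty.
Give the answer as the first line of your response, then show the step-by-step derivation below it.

0-3(w=6) 0-5(w=4) 1-3(w=7) 1-6(w=3) 2-6(w=3)

step 1: add edge 0-5 (w=4); MST = {0-5(w=4)}
step 2: add edge 0-3 (w=6); MST = {0-3(w=6) 0-5(w=4)}
step 3: add edge 1-3 (w=7); MST = {0-3(w=6) 0-5(w=4) 1-3(w=7)}
step 4: add edge 1-6 (w=3); MST = {0-3(w=6) 0-5(w=4) 1-3(w=7) 1-6(w=3)}
step 5: add edge 2-6 (w=3); MST = {0-3(w=6) 0-5(w=4) 1-3(w=7) 1-6(w=3) 2-6(w=3)}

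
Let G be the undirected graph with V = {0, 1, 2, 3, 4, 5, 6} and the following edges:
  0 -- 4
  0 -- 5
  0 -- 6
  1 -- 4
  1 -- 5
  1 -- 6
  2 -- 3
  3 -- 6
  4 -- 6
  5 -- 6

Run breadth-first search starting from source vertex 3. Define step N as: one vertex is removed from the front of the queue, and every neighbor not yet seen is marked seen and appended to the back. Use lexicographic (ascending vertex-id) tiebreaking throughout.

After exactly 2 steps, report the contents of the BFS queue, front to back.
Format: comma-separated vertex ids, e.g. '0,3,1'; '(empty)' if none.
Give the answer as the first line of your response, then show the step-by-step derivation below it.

6

step 1: dequeue 3; queue=[2,6]; order=3
step 2: dequeue 2; queue=[6]; order=3,2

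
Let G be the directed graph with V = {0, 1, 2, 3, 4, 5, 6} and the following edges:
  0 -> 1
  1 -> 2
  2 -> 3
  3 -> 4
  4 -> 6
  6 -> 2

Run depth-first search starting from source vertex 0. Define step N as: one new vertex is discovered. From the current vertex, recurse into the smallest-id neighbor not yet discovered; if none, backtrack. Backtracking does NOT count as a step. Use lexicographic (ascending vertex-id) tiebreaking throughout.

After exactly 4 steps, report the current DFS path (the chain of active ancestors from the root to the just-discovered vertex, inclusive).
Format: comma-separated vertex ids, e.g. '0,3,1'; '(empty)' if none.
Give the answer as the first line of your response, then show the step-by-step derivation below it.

0,1,2,3

step 1: discover 0; path=0; order=0
step 2: discover 1; path=0>1; order=0,1
step 3: discover 2; path=0>1>2; order=0,1,2
step 4: discover 3; path=0>1>2>3; order=0,1,2,3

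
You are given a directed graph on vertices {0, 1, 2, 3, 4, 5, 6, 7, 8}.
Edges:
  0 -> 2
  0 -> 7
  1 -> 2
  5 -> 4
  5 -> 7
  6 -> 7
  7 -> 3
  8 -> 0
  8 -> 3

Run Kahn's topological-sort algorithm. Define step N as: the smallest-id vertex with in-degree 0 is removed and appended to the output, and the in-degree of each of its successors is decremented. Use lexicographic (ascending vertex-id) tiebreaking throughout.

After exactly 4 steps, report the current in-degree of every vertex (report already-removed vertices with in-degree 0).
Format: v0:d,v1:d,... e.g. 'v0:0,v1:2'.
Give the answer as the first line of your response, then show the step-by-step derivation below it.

v0:1,v1:0,v2:1,v3:2,v4:0,v5:0,v6:0,v7:1,v8:0

step 1: output 1; order=[1]; indeg=(1,0,1,2,1,0,0,3,0)
step 2: output 5; order=[1,5]; indeg=(1,0,1,2,0,0,0,2,0)
step 3: output 4; order=[1,5,4]; indeg=(1,0,1,2,0,0,0,2,0)
step 4: output 6; order=[1,5,4,6]; indeg=(1,0,1,2,0,0,0,1,0)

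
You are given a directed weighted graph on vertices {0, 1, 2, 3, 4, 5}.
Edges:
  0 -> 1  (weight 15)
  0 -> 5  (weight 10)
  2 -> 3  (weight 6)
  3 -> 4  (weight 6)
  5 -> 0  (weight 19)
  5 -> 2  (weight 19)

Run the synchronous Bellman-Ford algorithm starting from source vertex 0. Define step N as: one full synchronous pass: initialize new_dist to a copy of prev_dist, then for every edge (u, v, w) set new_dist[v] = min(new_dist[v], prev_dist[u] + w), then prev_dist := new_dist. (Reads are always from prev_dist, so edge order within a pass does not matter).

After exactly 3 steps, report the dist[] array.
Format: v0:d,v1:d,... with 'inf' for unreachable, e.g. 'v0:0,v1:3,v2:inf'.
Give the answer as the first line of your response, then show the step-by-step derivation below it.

v0:0,v1:15,v2:29,v3:35,v4:inf,v5:10

step 1: dist = v0:0,v1:15,v2:inf,v3:inf,v4:inf,v5:10
step 2: dist = v0:0,v1:15,v2:29,v3:inf,v4:inf,v5:10
step 3: dist = v0:0,v1:15,v2:29,v3:35,v4:inf,v5:10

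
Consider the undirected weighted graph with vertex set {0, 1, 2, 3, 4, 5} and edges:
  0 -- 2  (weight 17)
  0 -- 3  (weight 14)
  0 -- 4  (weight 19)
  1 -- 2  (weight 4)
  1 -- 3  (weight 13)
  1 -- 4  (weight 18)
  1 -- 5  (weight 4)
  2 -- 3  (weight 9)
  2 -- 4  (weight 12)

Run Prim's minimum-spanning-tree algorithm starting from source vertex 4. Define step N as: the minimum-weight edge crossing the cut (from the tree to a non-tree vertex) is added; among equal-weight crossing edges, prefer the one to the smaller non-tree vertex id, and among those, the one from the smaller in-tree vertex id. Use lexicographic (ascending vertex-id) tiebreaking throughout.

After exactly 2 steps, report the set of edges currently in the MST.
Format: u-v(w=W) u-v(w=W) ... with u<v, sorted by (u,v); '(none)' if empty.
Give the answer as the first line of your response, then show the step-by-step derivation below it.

1-2(w=4) 2-4(w=12)

step 1: add edge 2-4 (w=12); MST = {2-4(w=12)}
step 2: add edge 1-2 (w=4); MST = {1-2(w=4) 2-4(w=12)}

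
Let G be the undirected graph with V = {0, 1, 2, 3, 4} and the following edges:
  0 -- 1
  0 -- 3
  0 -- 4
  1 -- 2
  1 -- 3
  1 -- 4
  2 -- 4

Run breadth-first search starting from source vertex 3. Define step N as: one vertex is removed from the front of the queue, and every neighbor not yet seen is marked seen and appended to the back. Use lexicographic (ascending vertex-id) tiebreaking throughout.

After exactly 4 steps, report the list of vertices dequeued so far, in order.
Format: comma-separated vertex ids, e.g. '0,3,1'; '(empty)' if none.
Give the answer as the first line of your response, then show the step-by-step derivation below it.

3,0,1,4

step 1: dequeue 3; queue=[0,1]; order=3
step 2: dequeue 0; queue=[1,4]; order=3,0
step 3: dequeue 1; queue=[4,2]; order=3,0,1
step 4: dequeue 4; queue=[2]; order=3,0,1,4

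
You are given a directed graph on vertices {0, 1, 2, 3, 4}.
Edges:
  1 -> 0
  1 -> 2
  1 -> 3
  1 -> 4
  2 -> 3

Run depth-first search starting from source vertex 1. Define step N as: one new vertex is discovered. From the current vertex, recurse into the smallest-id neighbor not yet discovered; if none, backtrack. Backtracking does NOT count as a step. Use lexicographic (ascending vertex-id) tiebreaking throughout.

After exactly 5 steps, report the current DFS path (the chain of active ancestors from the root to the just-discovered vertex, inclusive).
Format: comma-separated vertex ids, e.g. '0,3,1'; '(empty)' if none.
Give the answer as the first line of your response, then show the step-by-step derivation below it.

1,4

step 1: discover 1; path=1; order=1
step 2: discover 0; path=1>0; order=1,0
step 3: discover 2; path=1>2; order=1,0,2
step 4: discover 3; path=1>2>3; order=1,0,2,3
step 5: discover 4; path=1>4; order=1,0,2,3,4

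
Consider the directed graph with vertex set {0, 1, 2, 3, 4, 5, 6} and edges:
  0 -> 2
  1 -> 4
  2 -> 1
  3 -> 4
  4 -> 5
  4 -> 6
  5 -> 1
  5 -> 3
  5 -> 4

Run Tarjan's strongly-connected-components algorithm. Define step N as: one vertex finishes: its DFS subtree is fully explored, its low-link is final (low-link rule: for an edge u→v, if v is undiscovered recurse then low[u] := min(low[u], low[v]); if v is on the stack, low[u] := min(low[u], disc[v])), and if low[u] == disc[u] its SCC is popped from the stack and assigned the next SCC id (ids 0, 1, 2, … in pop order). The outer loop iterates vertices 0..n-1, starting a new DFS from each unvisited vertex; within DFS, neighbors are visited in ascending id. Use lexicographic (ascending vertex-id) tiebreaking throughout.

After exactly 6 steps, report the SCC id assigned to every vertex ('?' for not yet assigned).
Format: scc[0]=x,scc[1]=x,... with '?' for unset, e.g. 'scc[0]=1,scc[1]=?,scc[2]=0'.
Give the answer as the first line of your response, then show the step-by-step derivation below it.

scc[0]=?,scc[1]=1,scc[2]=2,scc[3]=1,scc[4]=1,scc[5]=1,scc[6]=0

step 1: low=(low[0]=0,low[1]=2,low[2]=1,low[3]=3,low[4]=3,low[5]=2,low[6]=?); scc=(scc[0]=?,scc[1]=?,scc[2]=?,scc[3]=?,scc[4]=?,scc[5]=?,scc[6]=?)
step 2: low=(low[0]=0,low[1]=2,low[2]=1,low[3]=3,low[4]=3,low[5]=2,low[6]=?); scc=(scc[0]=?,scc[1]=?,scc[2]=?,scc[3]=?,scc[4]=?,scc[5]=?,scc[6]=?)
step 3: low=(low[0]=0,low[1]=2,low[2]=1,low[3]=3,low[4]=2,low[5]=2,low[6]=6); scc=(scc[0]=?,scc[1]=?,scc[2]=?,scc[3]=?,scc[4]=?,scc[5]=?,scc[6]=0)
step 4: low=(low[0]=0,low[1]=2,low[2]=1,low[3]=3,low[4]=2,low[5]=2,low[6]=6); scc=(scc[0]=?,scc[1]=?,scc[2]=?,scc[3]=?,scc[4]=?,scc[5]=?,scc[6]=0)
step 5: low=(low[0]=0,low[1]=2,low[2]=1,low[3]=3,low[4]=2,low[5]=2,low[6]=6); scc=(scc[0]=?,scc[1]=1,scc[2]=?,scc[3]=1,scc[4]=1,scc[5]=1,scc[6]=0)
step 6: low=(low[0]=0,low[1]=2,low[2]=1,low[3]=3,low[4]=2,low[5]=2,low[6]=6); scc=(scc[0]=?,scc[1]=1,scc[2]=2,scc[3]=1,scc[4]=1,scc[5]=1,scc[6]=0)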